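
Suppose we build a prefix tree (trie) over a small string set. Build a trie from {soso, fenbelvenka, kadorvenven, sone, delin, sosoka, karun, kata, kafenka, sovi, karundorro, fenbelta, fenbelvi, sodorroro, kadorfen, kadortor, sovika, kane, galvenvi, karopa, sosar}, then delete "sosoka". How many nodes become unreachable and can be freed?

2

Walk "sosoka" from the leaf back toward the root, removing each node that no remaining word uses.
The suffix "ka" (2 nodes) is used only by "sosoka"; "soso" is itself a stored word, so pruning stops there.
Nodes removed: 2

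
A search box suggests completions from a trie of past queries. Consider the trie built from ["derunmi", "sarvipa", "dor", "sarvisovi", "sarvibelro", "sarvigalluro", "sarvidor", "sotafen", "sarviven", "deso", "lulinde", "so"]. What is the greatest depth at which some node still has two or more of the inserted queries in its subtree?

Look for the deepest trie node that still has at least two words in its subtree.
e.g. "sarvibelro" and "sarvidor" share the prefix "sarvi" of length 5; no pair shares a longer one.
Longest shared-prefix length: 5

5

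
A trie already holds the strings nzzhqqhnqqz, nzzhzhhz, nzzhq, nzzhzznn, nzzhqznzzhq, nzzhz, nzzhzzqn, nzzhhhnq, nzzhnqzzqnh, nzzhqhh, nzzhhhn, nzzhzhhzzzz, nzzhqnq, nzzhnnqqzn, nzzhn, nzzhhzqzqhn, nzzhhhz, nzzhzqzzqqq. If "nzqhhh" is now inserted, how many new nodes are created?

4

Walking "nzqhhh" from the root, the first 2 characters ("nz") follow existing edges; "q" is the first miss.
So 6 − 2 = 4 new nodes.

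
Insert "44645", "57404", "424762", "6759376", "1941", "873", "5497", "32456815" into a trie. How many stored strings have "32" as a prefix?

Traverse to the node for "32", then collect every word in that subtree.
Words under "32": 32456815
Count: 1

1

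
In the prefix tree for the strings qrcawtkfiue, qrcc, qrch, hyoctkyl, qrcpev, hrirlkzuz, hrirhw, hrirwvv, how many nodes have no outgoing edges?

8

Leaves are exactly the stored words that no other stored word extends.
Those words: "hrirhw", "hrirlkzuz", "hrirwvv", "hyoctkyl", "qrcawtkfiue", "qrcc", "qrch", "qrcpev"
Leaf count: 8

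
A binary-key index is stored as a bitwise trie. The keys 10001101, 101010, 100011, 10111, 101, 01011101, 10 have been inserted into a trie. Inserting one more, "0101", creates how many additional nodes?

Every character of "0101" already lies on an existing path (it is a prefix of some stored word).
No new nodes are needed: 0.

0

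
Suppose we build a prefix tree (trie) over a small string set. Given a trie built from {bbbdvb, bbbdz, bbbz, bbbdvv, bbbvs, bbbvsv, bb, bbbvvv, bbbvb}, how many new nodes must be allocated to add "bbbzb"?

"bbbz" is already a path in the trie; the remaining "b" must be added.
So 5 − 4 = 1 new nodes.

1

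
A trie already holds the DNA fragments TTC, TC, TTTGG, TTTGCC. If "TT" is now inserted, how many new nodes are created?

0

"TT" is already a full path in the trie; only an end-marker is added.
No new nodes are needed: 0.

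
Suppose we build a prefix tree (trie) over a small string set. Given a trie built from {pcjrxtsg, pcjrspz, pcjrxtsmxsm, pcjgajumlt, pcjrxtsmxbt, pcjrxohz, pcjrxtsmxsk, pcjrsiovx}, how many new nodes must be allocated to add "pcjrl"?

1

"pcjr" is already a path in the trie; the remaining "l" must be added.
Each of the 1 remaining characters creates one node.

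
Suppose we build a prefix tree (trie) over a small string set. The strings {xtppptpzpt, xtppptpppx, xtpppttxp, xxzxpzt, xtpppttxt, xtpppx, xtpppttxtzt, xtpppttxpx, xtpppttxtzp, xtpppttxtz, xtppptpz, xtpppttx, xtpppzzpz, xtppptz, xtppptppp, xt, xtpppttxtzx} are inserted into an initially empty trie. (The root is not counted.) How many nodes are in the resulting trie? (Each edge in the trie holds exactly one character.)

Count nodes per top-level branch (shared prefixes stored once):
  'x'-branch (xt, xtppptppp, xtppptpppx, xtppptpz, xtppptpzpt, xtpppttx, xtpppttxp, xtpppttxpx, xtpppttxt, xtpppttxtz, xtpppttxtzp, xtpppttxtzt, xtpppttxtzx, xtppptz, xtpppx, xtpppzzpz, xxzxpzt): 34 nodes
Sum: 34

34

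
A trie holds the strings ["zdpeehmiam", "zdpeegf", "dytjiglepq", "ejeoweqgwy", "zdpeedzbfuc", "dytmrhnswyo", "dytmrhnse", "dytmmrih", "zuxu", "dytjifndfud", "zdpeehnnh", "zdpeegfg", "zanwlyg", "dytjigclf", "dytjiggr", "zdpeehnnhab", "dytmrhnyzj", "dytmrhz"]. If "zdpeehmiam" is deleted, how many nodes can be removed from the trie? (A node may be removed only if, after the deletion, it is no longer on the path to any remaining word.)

4

Walk "zdpeehmiam" from the leaf back toward the root, removing each node that no remaining word uses.
The suffix "miam" (4 nodes) is used only by "zdpeehmiam"; the node for "zdpeeh" still has the child "n", so pruning stops there.
Nodes removed: 4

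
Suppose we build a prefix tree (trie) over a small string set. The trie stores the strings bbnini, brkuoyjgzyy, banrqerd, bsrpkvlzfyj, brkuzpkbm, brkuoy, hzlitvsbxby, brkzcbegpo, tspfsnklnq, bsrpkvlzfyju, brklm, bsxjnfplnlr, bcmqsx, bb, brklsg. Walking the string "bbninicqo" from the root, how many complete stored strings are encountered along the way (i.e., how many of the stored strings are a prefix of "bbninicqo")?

Check each prefix of "bbninicqo" against the stored set — each match is an end-marker on the path.
Prefixes of the query that are stored words: "bb", "bbnini"
Count: 2

2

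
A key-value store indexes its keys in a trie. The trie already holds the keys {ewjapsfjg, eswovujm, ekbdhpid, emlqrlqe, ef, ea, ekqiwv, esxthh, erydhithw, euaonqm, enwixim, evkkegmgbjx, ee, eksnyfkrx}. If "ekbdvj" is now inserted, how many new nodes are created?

2

Walking "ekbdvj" from the root, the first 4 characters ("ekbd") follow existing edges; "v" is the first miss.
So 6 − 4 = 2 new nodes.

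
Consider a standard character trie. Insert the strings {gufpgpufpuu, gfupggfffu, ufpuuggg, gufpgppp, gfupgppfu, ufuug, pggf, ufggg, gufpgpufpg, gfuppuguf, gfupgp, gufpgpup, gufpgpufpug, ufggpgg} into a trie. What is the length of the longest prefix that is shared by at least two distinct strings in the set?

10

Look for the deepest trie node that still has at least two words in its subtree.
e.g. "gufpgpufpug" and "gufpgpufpuu" share the prefix "gufpgpufpu" of length 10; no pair shares a longer one.
Longest shared-prefix length: 10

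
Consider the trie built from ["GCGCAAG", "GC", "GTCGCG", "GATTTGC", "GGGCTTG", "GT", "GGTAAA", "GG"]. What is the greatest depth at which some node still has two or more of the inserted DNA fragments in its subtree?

2

The deepest shared node is where two words last agree before diverging.
e.g. "GC" and "GCGCAAG" share the prefix "GC" of length 2; no pair shares a longer one.
Longest shared-prefix length: 2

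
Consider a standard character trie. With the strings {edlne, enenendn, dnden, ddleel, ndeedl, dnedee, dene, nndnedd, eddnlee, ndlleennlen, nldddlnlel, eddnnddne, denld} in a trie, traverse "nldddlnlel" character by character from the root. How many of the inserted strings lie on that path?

1

Walk "nldddlnlel" from the root; an end-of-word marker is hit whenever a stored word is a prefix of "nldddlnlel".
Prefixes of the query that are stored words: "nldddlnlel"
Count: 1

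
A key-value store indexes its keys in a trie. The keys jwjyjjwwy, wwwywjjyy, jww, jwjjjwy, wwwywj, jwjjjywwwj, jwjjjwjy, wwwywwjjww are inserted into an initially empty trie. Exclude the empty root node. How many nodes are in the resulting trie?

35

Insert word by word; a character creates a node only if that edge doesn't already exist:
  "jwjyjjwwy" → 9 new (j, w, j, y, j, j, w, w, y)
  "wwwywjjyy" → 9 new (w, w, w, y, w, j, j, y, y)
  "jww" → prefix "jw" already present; 1 new (w)
  "jwjjjwy" → prefix "jwj" already present; 4 new (j, j, w, y)
  "wwwywj" → prefix "wwwywj" already present; 0 new (none)
  "jwjjjywwwj" → prefix "jwjjj" already present; 5 new (y, w, w, w, j)
  "jwjjjwjy" → prefix "jwjjjw" already present; 2 new (j, y)
  "wwwywwjjww" → prefix "wwwyw" already present; 5 new (w, j, j, w, w)
Total nodes = 9 + 9 + 1 + 4 + 0 + 5 + 2 + 5 = 35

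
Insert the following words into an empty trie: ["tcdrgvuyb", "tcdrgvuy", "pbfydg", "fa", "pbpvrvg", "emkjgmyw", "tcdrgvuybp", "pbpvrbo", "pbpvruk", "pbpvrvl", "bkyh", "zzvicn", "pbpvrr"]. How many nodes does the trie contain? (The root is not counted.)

For each word, the new-node count is its length minus the longest prefix already in the trie:
  "tcdrgvuyb" → 9 new (t, c, d, r, g, v, u, y, b)
  "tcdrgvuy" → prefix "tcdrgvuy" already present; 0 new (none)
  "pbfydg" → 6 new (p, b, f, y, d, g)
  "fa" → 2 new (f, a)
  "pbpvrvg" → prefix "pb" already present; 5 new (p, v, r, v, g)
  "emkjgmyw" → 8 new (e, m, k, j, g, m, y, w)
  "tcdrgvuybp" → prefix "tcdrgvuyb" already present; 1 new (p)
  "pbpvrbo" → prefix "pbpvr" already present; 2 new (b, o)
  "pbpvruk" → prefix "pbpvr" already present; 2 new (u, k)
  "pbpvrvl" → prefix "pbpvrv" already present; 1 new (l)
  "bkyh" → 4 new (b, k, y, h)
  "zzvicn" → 6 new (z, z, v, i, c, n)
  "pbpvrr" → prefix "pbpvr" already present; 1 new (r)
Total nodes = 9 + 0 + 6 + 2 + 5 + 8 + 1 + 2 + 2 + 1 + 4 + 6 + 1 = 47

47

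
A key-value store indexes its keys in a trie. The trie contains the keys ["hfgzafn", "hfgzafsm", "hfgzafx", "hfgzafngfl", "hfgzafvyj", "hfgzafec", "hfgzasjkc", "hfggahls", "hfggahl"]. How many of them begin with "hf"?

Filter for entries beginning with "hf":
Matches: "hfggahl", "hfggahls", "hfgzafec", "hfgzafn", "hfgzafngfl", "hfgzafsm", "hfgzafvyj", "hfgzafx", "hfgzasjkc"
Count: 9

9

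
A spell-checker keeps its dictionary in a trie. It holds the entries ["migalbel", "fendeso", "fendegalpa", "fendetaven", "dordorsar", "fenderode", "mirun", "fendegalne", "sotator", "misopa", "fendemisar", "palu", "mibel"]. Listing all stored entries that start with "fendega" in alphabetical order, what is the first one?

Filter for "fendega…" and sort: "fendegalne", "fendegalpa"
The 1st is fendegalne.

fendegalne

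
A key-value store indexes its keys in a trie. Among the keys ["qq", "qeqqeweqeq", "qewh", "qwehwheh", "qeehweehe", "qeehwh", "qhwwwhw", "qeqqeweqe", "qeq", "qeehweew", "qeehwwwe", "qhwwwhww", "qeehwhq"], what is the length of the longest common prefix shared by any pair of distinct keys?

9

Equivalently: take the maximum, over all pairs, of their longest common prefix length.
"qeqqeweqe" and "qeqqeweqeq" agree on "qeqqeweqe" (9 characters) before diverging; nothing deeper is shared.
Longest shared-prefix length: 9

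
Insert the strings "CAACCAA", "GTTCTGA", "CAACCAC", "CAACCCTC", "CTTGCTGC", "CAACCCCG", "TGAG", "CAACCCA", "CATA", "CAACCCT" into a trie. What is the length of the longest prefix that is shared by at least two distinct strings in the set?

7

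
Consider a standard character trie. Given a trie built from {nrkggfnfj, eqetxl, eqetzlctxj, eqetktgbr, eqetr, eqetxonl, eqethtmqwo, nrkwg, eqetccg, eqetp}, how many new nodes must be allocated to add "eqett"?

"eqet" is already a path in the trie; the remaining "t" must be added.
So 5 − 4 = 1 new nodes.

1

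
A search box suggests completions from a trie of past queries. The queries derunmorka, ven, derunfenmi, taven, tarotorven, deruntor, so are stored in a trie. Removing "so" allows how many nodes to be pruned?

After clearing the end-marker at "so", prune upward until reaching a node still needed by another word.
No other word shares any prefix with "so", so all 2 of its nodes go.
Nodes removed: 2

2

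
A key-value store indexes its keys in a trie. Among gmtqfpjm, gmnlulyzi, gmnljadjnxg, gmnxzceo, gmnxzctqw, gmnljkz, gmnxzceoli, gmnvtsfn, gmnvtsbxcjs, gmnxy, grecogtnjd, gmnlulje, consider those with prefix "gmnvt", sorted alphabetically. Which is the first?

gmnvtsbxcjs

Words with prefix "gmnvt", in lexicographic order: "gmnvtsbxcjs", "gmnvtsfn"
The 1st is gmnvtsbxcjs.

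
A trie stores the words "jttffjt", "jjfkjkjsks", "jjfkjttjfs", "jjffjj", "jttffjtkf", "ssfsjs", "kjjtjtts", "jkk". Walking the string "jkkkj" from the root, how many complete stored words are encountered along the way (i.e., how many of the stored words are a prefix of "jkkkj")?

Traverse "jkkkj" character by character; count nodes along the way that are marked as word ends.
Prefixes of the query that are stored words: "jkk"
Count: 1

1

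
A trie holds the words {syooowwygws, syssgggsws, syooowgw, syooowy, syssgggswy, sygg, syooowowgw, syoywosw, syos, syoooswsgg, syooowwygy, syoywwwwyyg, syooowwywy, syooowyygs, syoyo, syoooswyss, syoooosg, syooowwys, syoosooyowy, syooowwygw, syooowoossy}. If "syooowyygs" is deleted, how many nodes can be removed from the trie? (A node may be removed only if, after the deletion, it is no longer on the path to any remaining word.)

3

After clearing the end-marker at "syooowyygs", prune upward until reaching a node still needed by another word.
The suffix "ygs" (3 nodes) is used only by "syooowyygs"; "syooowy" is itself a stored word, so pruning stops there.
Nodes removed: 3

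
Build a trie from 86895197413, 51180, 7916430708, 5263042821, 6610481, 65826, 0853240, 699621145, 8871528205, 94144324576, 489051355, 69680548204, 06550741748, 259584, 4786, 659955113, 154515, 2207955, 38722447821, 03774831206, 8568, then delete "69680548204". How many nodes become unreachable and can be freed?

After clearing the end-marker at "69680548204", prune upward until reaching a node still needed by another word.
The suffix "680548204" (9 nodes) is used only by "69680548204"; the node for "69" still has the child "9", so pruning stops there.
Nodes removed: 9

9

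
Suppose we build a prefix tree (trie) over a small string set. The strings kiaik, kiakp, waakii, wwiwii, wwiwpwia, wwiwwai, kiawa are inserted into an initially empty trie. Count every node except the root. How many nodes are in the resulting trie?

27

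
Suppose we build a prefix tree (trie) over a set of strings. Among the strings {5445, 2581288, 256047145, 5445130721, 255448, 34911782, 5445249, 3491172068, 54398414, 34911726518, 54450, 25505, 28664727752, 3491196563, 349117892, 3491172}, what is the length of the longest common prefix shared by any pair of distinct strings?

7

Look for the deepest trie node that still has at least two words in its subtree.
"3491172" and "3491172068" agree on "3491172" (7 characters) before diverging; nothing deeper is shared.
Longest shared-prefix length: 7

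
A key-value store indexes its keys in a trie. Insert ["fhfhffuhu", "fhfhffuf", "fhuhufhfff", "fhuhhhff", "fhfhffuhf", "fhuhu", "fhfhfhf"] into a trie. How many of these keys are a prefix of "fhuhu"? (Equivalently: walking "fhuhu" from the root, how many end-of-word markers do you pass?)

Walk "fhuhu" from the root; an end-of-word marker is hit whenever a stored word is a prefix of "fhuhu".
Prefixes of the query that are stored words: "fhuhu"
Count: 1

1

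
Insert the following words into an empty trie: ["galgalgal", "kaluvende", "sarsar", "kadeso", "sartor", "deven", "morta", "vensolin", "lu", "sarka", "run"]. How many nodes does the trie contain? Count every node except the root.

56

Insert word by word; a character creates a node only if that edge doesn't already exist:
  "galgalgal" → 9 new (g, a, l, g, a, l, g, a, l)
  "kaluvende" → 9 new (k, a, l, u, v, e, n, d, e)
  "sarsar" → 6 new (s, a, r, s, a, r)
  "kadeso" → prefix "ka" already present; 4 new (d, e, s, o)
  "sartor" → prefix "sar" already present; 3 new (t, o, r)
  "deven" → 5 new (d, e, v, e, n)
  "morta" → 5 new (m, o, r, t, a)
  "vensolin" → 8 new (v, e, n, s, o, l, i, n)
  "lu" → 2 new (l, u)
  "sarka" → prefix "sar" already present; 2 new (k, a)
  "run" → 3 new (r, u, n)
Total nodes = 9 + 9 + 6 + 4 + 3 + 5 + 5 + 8 + 2 + 2 + 3 = 56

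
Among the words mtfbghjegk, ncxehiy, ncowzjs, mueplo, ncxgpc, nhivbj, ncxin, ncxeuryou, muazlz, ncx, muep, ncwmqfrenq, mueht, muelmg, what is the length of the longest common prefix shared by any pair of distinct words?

4

The deepest shared node is where two words last agree before diverging.
e.g. "muep" and "mueplo" share the prefix "muep" of length 4; no pair shares a longer one.
Longest shared-prefix length: 4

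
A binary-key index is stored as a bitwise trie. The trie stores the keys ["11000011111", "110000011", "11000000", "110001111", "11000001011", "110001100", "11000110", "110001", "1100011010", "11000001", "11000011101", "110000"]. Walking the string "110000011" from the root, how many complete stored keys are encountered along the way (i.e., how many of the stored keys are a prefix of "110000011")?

3

Check each prefix of "110000011" against the stored set — each match is an end-marker on the path.
Prefixes of the query that are stored words: "110000", "11000001", "110000011"
Count: 3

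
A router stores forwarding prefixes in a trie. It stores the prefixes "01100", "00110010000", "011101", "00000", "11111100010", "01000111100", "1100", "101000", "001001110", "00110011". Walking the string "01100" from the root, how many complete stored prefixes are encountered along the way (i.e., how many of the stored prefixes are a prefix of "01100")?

1

Traverse "01100" character by character; count nodes along the way that are marked as word ends.
Prefixes of the query that are stored words: "01100"
Count: 1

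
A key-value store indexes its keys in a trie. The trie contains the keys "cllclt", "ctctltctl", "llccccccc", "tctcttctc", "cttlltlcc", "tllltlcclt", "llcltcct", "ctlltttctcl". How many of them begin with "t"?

2

Traverse to the node for "t", then collect every word in that subtree.
Words under "t": tctcttctc, tllltlcclt
Count: 2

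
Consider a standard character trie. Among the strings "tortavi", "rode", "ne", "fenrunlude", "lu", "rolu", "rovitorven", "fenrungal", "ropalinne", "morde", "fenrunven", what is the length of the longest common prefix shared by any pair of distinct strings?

6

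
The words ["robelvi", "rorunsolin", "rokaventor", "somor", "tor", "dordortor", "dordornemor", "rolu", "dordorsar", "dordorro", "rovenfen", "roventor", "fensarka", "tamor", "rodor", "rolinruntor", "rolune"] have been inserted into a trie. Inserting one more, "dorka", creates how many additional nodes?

2

"dor" is already a path in the trie; the remaining "ka" must be added.
New nodes needed: |"dorka"| − 3 = 5 − 3 = 2.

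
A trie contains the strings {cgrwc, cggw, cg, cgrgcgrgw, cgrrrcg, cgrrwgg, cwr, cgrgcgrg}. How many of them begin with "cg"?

7

Traverse to the node for "cg", then collect every word in that subtree.
Words under "cg": cg, cggw, cgrgcgrg, cgrgcgrgw, cgrrrcg, cgrrwgg, cgrwc
Count: 7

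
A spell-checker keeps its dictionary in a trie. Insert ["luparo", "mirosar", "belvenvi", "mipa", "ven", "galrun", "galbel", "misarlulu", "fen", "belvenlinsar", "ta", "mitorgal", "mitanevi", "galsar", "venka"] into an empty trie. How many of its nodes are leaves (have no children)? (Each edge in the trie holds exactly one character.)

A leaf is a node with no children — equivalently, the end of a word that is not a proper prefix of any other stored word.
Those words: "belvenlinsar", "belvenvi", "fen", "galbel", "galrun", "galsar", "luparo", "mipa", "mirosar", "misarlulu", "mitanevi", "mitorgal", "ta", "venka"
Leaf count: 14

14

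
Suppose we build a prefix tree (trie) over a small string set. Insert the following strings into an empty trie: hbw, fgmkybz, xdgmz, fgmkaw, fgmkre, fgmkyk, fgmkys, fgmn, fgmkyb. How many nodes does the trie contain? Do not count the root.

22

Count nodes per top-level branch (shared prefixes stored once):
  'f'-branch (fgmkaw, fgmkre, fgmkyb, fgmkybz, fgmkyk, fgmkys, fgmn): 14 nodes
  'h'-branch (hbw): 3 nodes
  'x'-branch (xdgmz): 5 nodes
Sum: 22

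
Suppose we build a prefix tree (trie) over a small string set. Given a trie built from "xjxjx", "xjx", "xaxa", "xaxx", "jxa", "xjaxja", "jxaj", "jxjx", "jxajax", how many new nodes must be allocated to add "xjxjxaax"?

3

Walking "xjxjxaax" from the root, the first 5 characters ("xjxjx") follow existing edges; "a" is the first miss.
Each of the 3 remaining characters creates one node.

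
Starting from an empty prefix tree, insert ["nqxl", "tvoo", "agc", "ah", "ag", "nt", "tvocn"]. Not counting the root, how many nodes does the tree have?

15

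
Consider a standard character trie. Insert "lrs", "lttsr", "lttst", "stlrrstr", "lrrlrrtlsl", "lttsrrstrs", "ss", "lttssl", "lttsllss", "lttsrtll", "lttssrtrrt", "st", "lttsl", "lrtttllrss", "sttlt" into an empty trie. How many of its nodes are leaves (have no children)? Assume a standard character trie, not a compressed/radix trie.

12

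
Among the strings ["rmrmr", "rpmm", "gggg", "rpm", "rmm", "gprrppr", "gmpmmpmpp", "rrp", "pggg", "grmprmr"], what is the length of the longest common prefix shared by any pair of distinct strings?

3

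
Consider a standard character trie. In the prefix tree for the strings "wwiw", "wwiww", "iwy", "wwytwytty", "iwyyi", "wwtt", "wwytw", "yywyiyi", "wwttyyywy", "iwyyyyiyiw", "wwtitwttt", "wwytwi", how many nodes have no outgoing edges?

8

Leaves are exactly the stored words that no other stored word extends.
Those words: "iwyyi", "iwyyyyiyiw", "wwiww", "wwtitwttt", "wwttyyywy", "wwytwi", "wwytwytty", "yywyiyi"
Leaf count: 8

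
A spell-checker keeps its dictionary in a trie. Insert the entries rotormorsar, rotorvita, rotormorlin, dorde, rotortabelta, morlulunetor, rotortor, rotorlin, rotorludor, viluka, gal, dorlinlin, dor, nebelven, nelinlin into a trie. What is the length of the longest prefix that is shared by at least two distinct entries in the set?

8

The deepest shared node is where two words last agree before diverging.
e.g. "rotormorlin" and "rotormorsar" share the prefix "rotormor" of length 8; no pair shares a longer one.
Longest shared-prefix length: 8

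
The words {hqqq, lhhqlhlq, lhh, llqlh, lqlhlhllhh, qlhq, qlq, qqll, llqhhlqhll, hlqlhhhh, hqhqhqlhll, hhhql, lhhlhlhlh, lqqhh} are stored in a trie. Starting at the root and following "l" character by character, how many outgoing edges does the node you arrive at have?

The children of the "l" node are the distinct next characters among strings starting with "l".
Characters that immediately follow "l" among the stored strings: {h, l, q}.
That node has 3 child edges.

3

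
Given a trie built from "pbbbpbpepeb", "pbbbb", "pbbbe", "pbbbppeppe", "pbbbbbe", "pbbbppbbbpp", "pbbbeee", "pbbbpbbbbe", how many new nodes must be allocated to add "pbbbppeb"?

1

Walking "pbbbppeb" from the root, the first 7 characters ("pbbbppe") follow existing edges; "b" is the first miss.
Each of the 1 remaining characters creates one node.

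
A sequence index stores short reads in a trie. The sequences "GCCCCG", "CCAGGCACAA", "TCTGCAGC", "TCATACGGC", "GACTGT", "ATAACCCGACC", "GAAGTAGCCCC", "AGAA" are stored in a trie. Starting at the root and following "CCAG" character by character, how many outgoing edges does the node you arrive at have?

1

Follow the path "CCAG" to its node, then look at its outgoing edges.
Characters that immediately follow "CCAG" among the stored strings: {G}.
That node has 1 child edge.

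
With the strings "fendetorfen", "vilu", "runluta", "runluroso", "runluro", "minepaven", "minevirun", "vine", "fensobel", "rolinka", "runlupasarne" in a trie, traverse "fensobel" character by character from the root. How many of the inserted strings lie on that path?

Check each prefix of "fensobel" against the stored set — each match is an end-marker on the path.
Prefixes of the query that are stored words: "fensobel"
Count: 1

1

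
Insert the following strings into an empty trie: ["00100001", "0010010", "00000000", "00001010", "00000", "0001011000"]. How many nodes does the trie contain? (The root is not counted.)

27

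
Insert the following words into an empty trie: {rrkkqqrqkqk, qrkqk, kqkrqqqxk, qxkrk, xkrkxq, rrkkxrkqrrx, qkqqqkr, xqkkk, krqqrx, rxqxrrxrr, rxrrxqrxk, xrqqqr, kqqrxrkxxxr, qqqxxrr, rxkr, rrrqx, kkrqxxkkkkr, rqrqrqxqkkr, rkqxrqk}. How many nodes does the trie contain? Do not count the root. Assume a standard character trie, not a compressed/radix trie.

123

Insert word by word; a character creates a node only if that edge doesn't already exist:
  "rrkkqqrqkqk" → 11 new (r, r, k, k, q, q, r, q, k, q, k)
  "qrkqk" → 5 new (q, r, k, q, k)
  "kqkrqqqxk" → 9 new (k, q, k, r, q, q, q, x, k)
  "qxkrk" → prefix "q" already present; 4 new (x, k, r, k)
  "xkrkxq" → 6 new (x, k, r, k, x, q)
  "rrkkxrkqrrx" → prefix "rrkk" already present; 7 new (x, r, k, q, r, r, x)
  "qkqqqkr" → prefix "q" already present; 6 new (k, q, q, q, k, r)
  "xqkkk" → prefix "x" already present; 4 new (q, k, k, k)
  "krqqrx" → prefix "k" already present; 5 new (r, q, q, r, x)
  "rxqxrrxrr" → prefix "r" already present; 8 new (x, q, x, r, r, x, r, r)
  "rxrrxqrxk" → prefix "rx" already present; 7 new (r, r, x, q, r, x, k)
  "xrqqqr" → prefix "x" already present; 5 new (r, q, q, q, r)
  "kqqrxrkxxxr" → prefix "kq" already present; 9 new (q, r, x, r, k, x, x, x, r)
  "qqqxxrr" → prefix "q" already present; 6 new (q, q, x, x, r, r)
  "rxkr" → prefix "rx" already present; 2 new (k, r)
  "rrrqx" → prefix "rr" already present; 3 new (r, q, x)
  "kkrqxxkkkkr" → prefix "k" already present; 10 new (k, r, q, x, x, k, k, k, k, r)
  "rqrqrqxqkkr" → prefix "r" already present; 10 new (q, r, q, r, q, x, q, k, k, r)
  "rkqxrqk" → prefix "r" already present; 6 new (k, q, x, r, q, k)
Total nodes = 11 + 5 + 9 + 4 + 6 + 7 + 6 + 4 + 5 + 8 + 7 + 5 + 9 + 6 + 2 + 3 + 10 + 10 + 6 = 123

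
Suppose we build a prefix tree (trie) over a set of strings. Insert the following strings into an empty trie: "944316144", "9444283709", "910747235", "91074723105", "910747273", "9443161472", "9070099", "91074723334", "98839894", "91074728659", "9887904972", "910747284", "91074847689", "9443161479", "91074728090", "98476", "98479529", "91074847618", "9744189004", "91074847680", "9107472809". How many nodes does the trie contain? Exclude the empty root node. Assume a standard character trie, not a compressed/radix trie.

88

Count nodes per top-level branch (shared prefixes stored once):
  '9'-branch (9070099, 91074723105, 91074723334, 910747235, 910747273, 9107472809, 91074728090, 910747284, 91074728659, 91074847618, 91074847680, 91074847689, 944316144, 9443161472, 9443161479, 9444283709, 9744189004, 98476, 98479529, 98839894, 9887904972): 88 nodes
Sum: 88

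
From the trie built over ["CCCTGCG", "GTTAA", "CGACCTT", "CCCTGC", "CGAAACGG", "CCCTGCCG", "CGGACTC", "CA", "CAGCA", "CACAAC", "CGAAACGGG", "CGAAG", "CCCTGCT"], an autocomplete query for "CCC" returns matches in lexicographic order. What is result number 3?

Words with prefix "CCC", in lexicographic order: "CCCTGC", "CCCTGCCG", "CCCTGCG", "CCCTGCT"
Position 3: CCCTGCG

CCCTGCG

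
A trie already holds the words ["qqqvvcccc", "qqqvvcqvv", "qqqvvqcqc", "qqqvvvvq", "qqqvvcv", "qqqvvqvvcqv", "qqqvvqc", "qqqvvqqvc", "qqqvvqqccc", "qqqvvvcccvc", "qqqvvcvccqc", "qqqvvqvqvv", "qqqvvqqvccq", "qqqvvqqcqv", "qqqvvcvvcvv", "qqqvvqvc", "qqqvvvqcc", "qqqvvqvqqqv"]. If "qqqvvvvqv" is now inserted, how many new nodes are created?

The longest prefix of "qqqvvvvqv" already in the trie is "qqqvvvvq" (length 8).
Each of the 1 remaining characters creates one node.

1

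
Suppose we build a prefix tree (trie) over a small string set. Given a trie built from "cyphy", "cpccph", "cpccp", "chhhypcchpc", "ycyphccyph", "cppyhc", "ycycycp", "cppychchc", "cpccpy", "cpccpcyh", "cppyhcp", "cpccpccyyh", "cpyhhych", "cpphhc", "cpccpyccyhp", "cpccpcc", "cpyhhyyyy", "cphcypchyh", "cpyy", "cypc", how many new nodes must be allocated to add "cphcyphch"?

The longest prefix of "cphcyphch" already in the trie is "cphcyp" (length 6).
So 9 − 6 = 3 new nodes.

3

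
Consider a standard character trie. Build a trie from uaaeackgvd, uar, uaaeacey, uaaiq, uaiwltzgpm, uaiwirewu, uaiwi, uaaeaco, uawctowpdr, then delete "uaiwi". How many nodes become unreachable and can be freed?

A node on "uaiwi"'s path can go only if nothing else ends at it or branches off below it.
Every node on "uaiwi" is still needed (e.g. by "uaiwirewu"), so nothing is freed.
Nodes removed: 0

0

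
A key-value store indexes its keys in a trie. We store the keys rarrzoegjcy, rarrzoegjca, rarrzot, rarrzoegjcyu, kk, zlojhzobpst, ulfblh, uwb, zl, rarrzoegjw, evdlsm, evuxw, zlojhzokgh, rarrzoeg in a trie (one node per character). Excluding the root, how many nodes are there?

48

Insert word by word; a character creates a node only if that edge doesn't already exist:
  "rarrzoegjcy" → 11 new (r, a, r, r, z, o, e, g, j, c, y)
  "rarrzoegjca" → prefix "rarrzoegjc" already present; 1 new (a)
  "rarrzot" → prefix "rarrzo" already present; 1 new (t)
  "rarrzoegjcyu" → prefix "rarrzoegjcy" already present; 1 new (u)
  "kk" → 2 new (k, k)
  "zlojhzobpst" → 11 new (z, l, o, j, h, z, o, b, p, s, t)
  "ulfblh" → 6 new (u, l, f, b, l, h)
  "uwb" → prefix "u" already present; 2 new (w, b)
  "zl" → prefix "zl" already present; 0 new (none)
  "rarrzoegjw" → prefix "rarrzoegj" already present; 1 new (w)
  "evdlsm" → 6 new (e, v, d, l, s, m)
  "evuxw" → prefix "ev" already present; 3 new (u, x, w)
  "zlojhzokgh" → prefix "zlojhzo" already present; 3 new (k, g, h)
  "rarrzoeg" → prefix "rarrzoeg" already present; 0 new (none)
Total nodes = 11 + 1 + 1 + 1 + 2 + 11 + 6 + 2 + 0 + 1 + 6 + 3 + 3 + 0 = 48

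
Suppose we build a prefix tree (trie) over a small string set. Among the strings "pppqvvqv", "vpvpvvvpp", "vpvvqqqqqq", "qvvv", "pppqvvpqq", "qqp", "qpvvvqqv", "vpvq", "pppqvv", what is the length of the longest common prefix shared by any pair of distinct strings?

The deepest shared node is where two words last agree before diverging.
e.g. "pppqvv" and "pppqvvpqq" share the prefix "pppqvv" of length 6; no pair shares a longer one.
Longest shared-prefix length: 6

6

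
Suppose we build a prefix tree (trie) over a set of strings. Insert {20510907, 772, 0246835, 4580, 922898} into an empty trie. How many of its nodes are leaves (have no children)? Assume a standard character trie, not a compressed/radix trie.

5

A leaf is a node with no children — equivalently, the end of a word that is not a proper prefix of any other stored word.
Those words: "0246835", "20510907", "4580", "772", "922898"
Leaf count: 5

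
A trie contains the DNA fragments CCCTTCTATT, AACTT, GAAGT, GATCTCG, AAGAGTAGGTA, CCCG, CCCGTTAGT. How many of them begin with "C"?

Filter for entries beginning with "C":
Matches: "CCCG", "CCCGTTAGT", "CCCTTCTATT"
Count: 3

3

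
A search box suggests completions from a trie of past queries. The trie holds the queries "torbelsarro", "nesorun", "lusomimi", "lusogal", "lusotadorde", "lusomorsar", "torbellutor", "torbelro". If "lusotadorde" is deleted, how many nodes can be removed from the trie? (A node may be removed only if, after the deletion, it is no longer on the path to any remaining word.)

A node on "lusotadorde"'s path can go only if nothing else ends at it or branches off below it.
The suffix "tadorde" (7 nodes) is used only by "lusotadorde"; the node for "luso" still has the child "m", so pruning stops there.
Nodes removed: 7

7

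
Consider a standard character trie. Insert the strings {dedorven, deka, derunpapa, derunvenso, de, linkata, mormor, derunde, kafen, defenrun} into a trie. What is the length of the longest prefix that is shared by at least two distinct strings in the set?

5

The deepest shared node is where two words last agree before diverging.
e.g. "derunde" and "derunpapa" share the prefix "derun" of length 5; no pair shares a longer one.
Longest shared-prefix length: 5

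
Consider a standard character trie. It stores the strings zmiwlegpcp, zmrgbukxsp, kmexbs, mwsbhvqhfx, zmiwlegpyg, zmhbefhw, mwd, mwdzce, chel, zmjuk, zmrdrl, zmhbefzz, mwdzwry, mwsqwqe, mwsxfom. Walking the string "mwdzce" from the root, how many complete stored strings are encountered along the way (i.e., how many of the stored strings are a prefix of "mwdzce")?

Traverse "mwdzce" character by character; count nodes along the way that are marked as word ends.
Prefixes of the query that are stored words: "mwd", "mwdzce"
Count: 2

2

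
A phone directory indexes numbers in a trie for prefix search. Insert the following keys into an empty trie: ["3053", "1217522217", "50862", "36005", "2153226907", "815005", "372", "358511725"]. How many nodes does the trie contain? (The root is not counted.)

For each word, the new-node count is its length minus the longest prefix already in the trie:
  "3053" → 4 new (3, 0, 5, 3)
  "1217522217" → 10 new (1, 2, 1, 7, 5, 2, 2, 2, 1, 7)
  "50862" → 5 new (5, 0, 8, 6, 2)
  "36005" → prefix "3" already present; 4 new (6, 0, 0, 5)
  "2153226907" → 10 new (2, 1, 5, 3, 2, 2, 6, 9, 0, 7)
  "815005" → 6 new (8, 1, 5, 0, 0, 5)
  "372" → prefix "3" already present; 2 new (7, 2)
  "358511725" → prefix "3" already present; 8 new (5, 8, 5, 1, 1, 7, 2, 5)
Total nodes = 4 + 10 + 5 + 4 + 10 + 6 + 2 + 8 = 49

49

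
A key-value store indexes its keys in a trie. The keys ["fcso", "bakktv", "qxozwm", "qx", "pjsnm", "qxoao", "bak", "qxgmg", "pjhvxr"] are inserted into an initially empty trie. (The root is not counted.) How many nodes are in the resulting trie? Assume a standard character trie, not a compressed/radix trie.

30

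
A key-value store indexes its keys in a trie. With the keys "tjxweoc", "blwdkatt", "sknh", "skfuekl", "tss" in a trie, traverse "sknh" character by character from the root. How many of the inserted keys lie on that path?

Walk "sknh" from the root; an end-of-word marker is hit whenever a stored word is a prefix of "sknh".
Prefixes of the query that are stored words: "sknh"
Count: 1

1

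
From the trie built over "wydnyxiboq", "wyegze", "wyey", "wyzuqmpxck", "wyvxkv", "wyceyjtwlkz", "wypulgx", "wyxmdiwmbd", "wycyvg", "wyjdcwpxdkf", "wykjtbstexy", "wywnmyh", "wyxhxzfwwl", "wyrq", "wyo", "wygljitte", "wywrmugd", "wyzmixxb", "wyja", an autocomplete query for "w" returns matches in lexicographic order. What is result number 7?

wyja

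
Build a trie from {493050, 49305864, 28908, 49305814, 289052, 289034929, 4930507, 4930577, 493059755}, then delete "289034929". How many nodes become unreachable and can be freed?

After clearing the end-marker at "289034929", prune upward until reaching a node still needed by another word.
The suffix "34929" (5 nodes) is used only by "289034929"; the node for "2890" still has the child "8", so pruning stops there.
Nodes removed: 5

5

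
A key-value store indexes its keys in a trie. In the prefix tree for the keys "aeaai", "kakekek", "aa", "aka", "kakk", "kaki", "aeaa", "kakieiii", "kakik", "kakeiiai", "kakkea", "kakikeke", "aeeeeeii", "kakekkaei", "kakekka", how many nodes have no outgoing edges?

Leaves are exactly the stored words that no other stored word extends.
Those words: "aa", "aeaai", "aeeeeeii", "aka", "kakeiiai", "kakekek", "kakekkaei", "kakieiii", "kakikeke", "kakkea"
Leaf count: 10

10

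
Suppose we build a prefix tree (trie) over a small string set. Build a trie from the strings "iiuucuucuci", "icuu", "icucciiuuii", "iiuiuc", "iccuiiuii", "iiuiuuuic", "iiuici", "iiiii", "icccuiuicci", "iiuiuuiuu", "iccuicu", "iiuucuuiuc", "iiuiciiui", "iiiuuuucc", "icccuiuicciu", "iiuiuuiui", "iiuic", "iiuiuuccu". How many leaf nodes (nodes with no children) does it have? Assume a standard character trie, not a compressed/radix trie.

A leaf is a node with no children — equivalently, the end of a word that is not a proper prefix of any other stored word.
Those words: "icccuiuicciu", "iccuicu", "iccuiiuii", "icucciiuuii", "icuu", "iiiii", "iiiuuuucc", "iiuiciiui", "iiuiuc", "iiuiuuccu", "iiuiuuiui", "iiuiuuiuu", "iiuiuuuic", "iiuucuucuci", "iiuucuuiuc"
Leaf count: 15

15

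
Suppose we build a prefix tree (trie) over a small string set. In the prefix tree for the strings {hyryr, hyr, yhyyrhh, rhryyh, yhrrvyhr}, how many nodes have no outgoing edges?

4

A leaf is a node with no children — equivalently, the end of a word that is not a proper prefix of any other stored word.
Those words: "hyryr", "rhryyh", "yhrrvyhr", "yhyyrhh"
Leaf count: 4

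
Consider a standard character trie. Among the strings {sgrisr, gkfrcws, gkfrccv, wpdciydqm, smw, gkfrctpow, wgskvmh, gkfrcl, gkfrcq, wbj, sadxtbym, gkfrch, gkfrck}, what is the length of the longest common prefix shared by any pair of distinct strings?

5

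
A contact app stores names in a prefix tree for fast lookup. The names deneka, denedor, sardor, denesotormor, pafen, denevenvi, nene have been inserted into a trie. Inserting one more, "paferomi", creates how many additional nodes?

4

"pafe" is already a path in the trie; the remaining "romi" must be added.
Each of the 4 remaining characters creates one node.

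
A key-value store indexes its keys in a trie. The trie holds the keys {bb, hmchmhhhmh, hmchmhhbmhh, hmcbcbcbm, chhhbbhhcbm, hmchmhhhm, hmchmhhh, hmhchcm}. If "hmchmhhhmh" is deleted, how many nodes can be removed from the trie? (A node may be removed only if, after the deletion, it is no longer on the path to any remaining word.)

1

After clearing the end-marker at "hmchmhhhmh", prune upward until reaching a node still needed by another word.
The suffix "h" (1 node) is used only by "hmchmhhhmh"; "hmchmhhhm" is itself a stored word, so pruning stops there.
Nodes removed: 1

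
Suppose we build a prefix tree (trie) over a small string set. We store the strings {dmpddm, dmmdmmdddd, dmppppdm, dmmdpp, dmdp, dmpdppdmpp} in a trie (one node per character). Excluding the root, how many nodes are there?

29

Trie structure (* marks end of a word):
(root)
└─ d
   └─ m
      ├─ d
      │  └─ p *
      ├─ m
      │  └─ d
      │     ├─ m
      │     │  └─ m
      │     │     └─ d
      │     │        └─ d
      │     │           └─ d
      │     │              └─ d *
      │     └─ p
      │        └─ p *
      └─ p
         ├─ d
         │  ├─ d
         │  │  └─ m *
         │  └─ p
         │     └─ p
         │        └─ d
         │           └─ m
         │              └─ p
         │                 └─ p *
         └─ p
            └─ p
               └─ p
                  └─ d
                     └─ m *
Counting every labelled node above: 29.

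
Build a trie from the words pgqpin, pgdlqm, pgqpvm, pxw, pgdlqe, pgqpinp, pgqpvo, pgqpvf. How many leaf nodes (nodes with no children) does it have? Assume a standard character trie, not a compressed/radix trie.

7

A leaf is a node with no children — equivalently, the end of a word that is not a proper prefix of any other stored word.
Those words: "pgdlqe", "pgdlqm", "pgqpinp", "pgqpvf", "pgqpvm", "pgqpvo", "pxw"
Leaf count: 7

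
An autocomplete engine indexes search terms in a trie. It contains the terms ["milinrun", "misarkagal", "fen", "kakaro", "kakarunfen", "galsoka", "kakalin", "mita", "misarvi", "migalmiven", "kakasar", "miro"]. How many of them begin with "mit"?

1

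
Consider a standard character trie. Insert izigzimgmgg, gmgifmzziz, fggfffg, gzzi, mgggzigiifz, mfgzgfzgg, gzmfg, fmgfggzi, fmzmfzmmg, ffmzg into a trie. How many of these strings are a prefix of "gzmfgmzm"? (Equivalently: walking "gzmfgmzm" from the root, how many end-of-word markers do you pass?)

1

Check each prefix of "gzmfgmzm" against the stored set — each match is an end-marker on the path.
Prefixes of the query that are stored words: "gzmfg"
Count: 1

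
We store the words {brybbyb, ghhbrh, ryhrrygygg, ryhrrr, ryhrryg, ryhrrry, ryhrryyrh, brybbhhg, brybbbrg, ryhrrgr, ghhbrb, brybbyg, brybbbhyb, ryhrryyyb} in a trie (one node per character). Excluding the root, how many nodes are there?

For each word, the new-node count is its length minus the longest prefix already in the trie:
  "brybbyb" → 7 new (b, r, y, b, b, y, b)
  "ghhbrh" → 6 new (g, h, h, b, r, h)
  "ryhrrygygg" → 10 new (r, y, h, r, r, y, g, y, g, g)
  "ryhrrr" → prefix "ryhrr" already present; 1 new (r)
  "ryhrryg" → prefix "ryhrryg" already present; 0 new (none)
  "ryhrrry" → prefix "ryhrrr" already present; 1 new (y)
  "ryhrryyrh" → prefix "ryhrry" already present; 3 new (y, r, h)
  "brybbhhg" → prefix "brybb" already present; 3 new (h, h, g)
  "brybbbrg" → prefix "brybb" already present; 3 new (b, r, g)
  "ryhrrgr" → prefix "ryhrr" already present; 2 new (g, r)
  "ghhbrb" → prefix "ghhbr" already present; 1 new (b)
  "brybbyg" → prefix "brybby" already present; 1 new (g)
  "brybbbhyb" → prefix "brybbb" already present; 3 new (h, y, b)
  "ryhrryyyb" → prefix "ryhrryy" already present; 2 new (y, b)
Total nodes = 7 + 6 + 10 + 1 + 0 + 1 + 3 + 3 + 3 + 2 + 1 + 1 + 3 + 2 = 43

43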